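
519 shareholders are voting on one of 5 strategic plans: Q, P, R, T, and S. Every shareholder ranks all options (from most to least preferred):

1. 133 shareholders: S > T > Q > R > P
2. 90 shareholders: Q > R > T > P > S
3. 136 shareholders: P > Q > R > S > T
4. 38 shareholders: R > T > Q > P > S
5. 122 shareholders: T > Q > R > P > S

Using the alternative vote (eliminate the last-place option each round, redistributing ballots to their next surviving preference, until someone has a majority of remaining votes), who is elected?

T

Round 1: Q 90, P 136, R 38, T 122, S 133. Eliminate R.
Round 2: Q 90, P 136, T 160, S 133. Eliminate Q.
Round 3: P 136, T 250, S 133. Eliminate S.
Round 4: P 136, T 383. T has a majority.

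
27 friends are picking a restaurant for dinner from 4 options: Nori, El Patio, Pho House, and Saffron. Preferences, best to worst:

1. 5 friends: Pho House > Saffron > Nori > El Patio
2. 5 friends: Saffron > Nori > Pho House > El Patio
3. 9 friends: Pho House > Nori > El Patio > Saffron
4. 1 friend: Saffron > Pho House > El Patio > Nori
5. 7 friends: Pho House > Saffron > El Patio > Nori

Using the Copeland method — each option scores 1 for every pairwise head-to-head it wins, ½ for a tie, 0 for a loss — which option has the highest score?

Pho House

Nori: beats El Patio; loses to Pho House and Saffron → score 1.
El Patio: loses to Nori, Pho House, and Saffron → score 0.
Pho House: beats Nori, El Patio, and Saffron → score 3.
Saffron: beats Nori and El Patio; loses to Pho House → score 2.
Pho House has the best pairwise record.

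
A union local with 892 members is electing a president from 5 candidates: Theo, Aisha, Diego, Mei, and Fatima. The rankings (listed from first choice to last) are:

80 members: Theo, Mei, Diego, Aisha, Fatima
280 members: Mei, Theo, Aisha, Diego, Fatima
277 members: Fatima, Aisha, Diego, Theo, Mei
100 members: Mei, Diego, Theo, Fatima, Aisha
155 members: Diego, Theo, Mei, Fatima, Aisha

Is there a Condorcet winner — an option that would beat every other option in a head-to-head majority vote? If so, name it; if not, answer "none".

Checking pairwise contests:
Diego beats Theo 532–360.
Theo beats Aisha 615–277.
Aisha beats Diego 557–335.
Theo beats Mei 512–380.
Theo beats Fatima 615–277.
Every option loses at least one head-to-head, so there is no Condorcet winner.

none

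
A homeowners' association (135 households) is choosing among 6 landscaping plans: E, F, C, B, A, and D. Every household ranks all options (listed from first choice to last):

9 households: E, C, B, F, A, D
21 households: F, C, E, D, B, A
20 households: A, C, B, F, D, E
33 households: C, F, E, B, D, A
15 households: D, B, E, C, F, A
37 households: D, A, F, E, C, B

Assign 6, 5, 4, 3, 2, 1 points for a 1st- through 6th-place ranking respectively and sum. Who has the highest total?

E: 9·6 + 21·4 + 20·1 + 33·4 + 15·4 + 37·3 = 461
F: 9·3 + 21·6 + 20·3 + 33·5 + 15·2 + 37·4 = 556
C: 9·5 + 21·5 + 20·5 + 33·6 + 15·3 + 37·2 = 567
B: 9·4 + 21·2 + 20·4 + 33·3 + 15·5 + 37·1 = 369
A: 9·2 + 21·1 + 20·6 + 33·1 + 15·1 + 37·5 = 392
D: 9·1 + 21·3 + 20·2 + 33·2 + 15·6 + 37·6 = 490
C has the highest Borda score (567).

C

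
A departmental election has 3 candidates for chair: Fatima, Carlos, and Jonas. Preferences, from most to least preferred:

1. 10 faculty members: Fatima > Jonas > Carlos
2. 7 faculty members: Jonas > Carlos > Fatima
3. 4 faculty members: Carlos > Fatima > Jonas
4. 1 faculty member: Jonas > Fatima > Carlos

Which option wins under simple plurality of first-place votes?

First-place votes: Fatima 10, Carlos 4, Jonas 8.
Fatima has the most first-place votes.

Fatima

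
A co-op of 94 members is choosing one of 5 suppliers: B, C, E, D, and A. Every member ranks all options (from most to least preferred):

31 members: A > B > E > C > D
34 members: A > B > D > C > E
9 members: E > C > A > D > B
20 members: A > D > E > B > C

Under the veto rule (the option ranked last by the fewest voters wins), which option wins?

A

Last-place votes: B 9, C 20, E 34, D 31, A 0.
A is ranked last by the fewest voters, so A wins.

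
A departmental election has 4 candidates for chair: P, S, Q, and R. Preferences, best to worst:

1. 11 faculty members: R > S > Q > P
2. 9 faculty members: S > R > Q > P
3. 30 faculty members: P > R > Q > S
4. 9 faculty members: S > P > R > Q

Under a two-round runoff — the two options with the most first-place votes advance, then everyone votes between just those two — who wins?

P

Round 1 first-place votes: P 30, S 18, Q 0, R 11.
P and S advance.
Runoff: P is preferred to S by 30 voters; S by 29.
P wins the runoff.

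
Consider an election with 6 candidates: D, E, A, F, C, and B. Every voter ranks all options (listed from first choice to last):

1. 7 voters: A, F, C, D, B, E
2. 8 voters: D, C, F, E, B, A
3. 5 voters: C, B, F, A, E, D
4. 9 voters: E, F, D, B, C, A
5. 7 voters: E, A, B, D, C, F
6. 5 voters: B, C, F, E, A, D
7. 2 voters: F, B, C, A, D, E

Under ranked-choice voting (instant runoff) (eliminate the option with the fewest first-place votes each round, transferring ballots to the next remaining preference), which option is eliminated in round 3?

Round 1: D 8, E 16, A 7, F 2, C 5, B 5. Eliminate F.
Round 2: D 8, E 16, A 7, C 5, B 7. Eliminate C.
Round 3: D 8, E 16, A 7, B 12. Eliminate A.

A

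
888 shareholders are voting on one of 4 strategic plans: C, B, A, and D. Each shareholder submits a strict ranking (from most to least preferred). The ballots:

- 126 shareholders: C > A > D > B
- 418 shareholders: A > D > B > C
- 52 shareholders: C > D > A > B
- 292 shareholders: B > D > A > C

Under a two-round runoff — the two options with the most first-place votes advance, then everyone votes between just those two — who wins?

Round 1 first-place votes: C 178, B 292, A 418, D 0.
A and B advance.
Runoff: A is preferred to B by 596 voters; B by 292.
A wins the runoff.

A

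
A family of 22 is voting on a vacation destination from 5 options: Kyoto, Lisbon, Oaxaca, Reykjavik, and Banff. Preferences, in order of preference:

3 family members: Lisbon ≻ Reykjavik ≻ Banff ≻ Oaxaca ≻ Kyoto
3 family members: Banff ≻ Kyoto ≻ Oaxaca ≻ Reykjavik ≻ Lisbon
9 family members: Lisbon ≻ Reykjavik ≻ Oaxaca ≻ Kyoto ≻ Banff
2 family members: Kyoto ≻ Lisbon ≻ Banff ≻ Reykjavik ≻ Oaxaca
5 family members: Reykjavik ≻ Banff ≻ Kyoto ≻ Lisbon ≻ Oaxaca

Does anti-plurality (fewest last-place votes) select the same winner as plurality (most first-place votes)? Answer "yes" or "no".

no

Anti-plurality — last-place votes: Kyoto 3, Lisbon 3, Oaxaca 7, Reykjavik 0, Banff 9. Winner: Reykjavik.
Plurality — first-place votes: Kyoto 2, Lisbon 12, Oaxaca 0, Reykjavik 5, Banff 3. Winner: Lisbon.
The two methods disagree.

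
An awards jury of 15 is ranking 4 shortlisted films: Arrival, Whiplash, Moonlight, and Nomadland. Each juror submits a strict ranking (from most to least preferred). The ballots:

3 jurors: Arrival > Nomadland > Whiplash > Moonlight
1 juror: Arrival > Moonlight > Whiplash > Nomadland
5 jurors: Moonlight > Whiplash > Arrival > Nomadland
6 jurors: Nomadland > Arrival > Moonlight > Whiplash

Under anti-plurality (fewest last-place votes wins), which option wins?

Last-place votes: Arrival 0, Whiplash 6, Moonlight 3, Nomadland 6.
Arrival is ranked last by the fewest voters, so Arrival wins.

Arrival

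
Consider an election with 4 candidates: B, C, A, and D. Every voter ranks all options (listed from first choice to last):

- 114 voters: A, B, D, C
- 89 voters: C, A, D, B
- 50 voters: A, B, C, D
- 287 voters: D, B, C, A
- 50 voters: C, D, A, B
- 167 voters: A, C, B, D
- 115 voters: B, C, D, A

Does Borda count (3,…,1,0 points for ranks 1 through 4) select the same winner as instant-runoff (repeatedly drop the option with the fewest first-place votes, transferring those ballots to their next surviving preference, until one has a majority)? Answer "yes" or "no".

no

Borda — scores: B 1414, C 1318, A 1221, D 1279. Winner: B.
Instant-runoff — R1 B 115, C 139, A 331, D 287 (B out); R2 C 254, A 331, D 287 (C out); R3 A 420, D 452 (D winner). Winner: D.
The two methods disagree.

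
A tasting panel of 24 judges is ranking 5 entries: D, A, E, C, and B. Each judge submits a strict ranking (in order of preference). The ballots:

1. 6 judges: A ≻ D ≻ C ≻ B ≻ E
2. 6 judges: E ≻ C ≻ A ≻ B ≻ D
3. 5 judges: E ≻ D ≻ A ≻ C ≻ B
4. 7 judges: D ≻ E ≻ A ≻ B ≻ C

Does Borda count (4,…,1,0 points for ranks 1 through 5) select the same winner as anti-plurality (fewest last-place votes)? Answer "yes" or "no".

Borda — scores: D 61, A 60, E 65, C 35, B 19. Winner: E.
Anti-plurality — last-place votes: D 6, A 0, E 6, C 7, B 5. Winner: A.
The two methods disagree.

no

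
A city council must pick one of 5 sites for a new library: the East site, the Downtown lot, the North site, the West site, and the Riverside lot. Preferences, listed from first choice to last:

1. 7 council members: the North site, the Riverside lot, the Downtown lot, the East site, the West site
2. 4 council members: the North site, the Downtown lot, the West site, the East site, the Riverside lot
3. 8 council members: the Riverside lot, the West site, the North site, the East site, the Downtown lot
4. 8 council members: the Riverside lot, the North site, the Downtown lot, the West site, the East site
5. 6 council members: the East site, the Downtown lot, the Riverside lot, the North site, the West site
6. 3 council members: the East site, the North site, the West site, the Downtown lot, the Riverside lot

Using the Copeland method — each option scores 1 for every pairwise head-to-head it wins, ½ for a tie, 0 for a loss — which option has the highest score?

the Riverside lot

the East site: loses to the Downtown lot, the North site, the West site, and the Riverside lot → score 0.
the Downtown lot: beats the East site and the West site; loses to the North site and the Riverside lot → score 2.
the North site: beats the East site, the Downtown lot, and the West site; loses to the Riverside lot → score 3.
the West site: beats the East site; loses to the Downtown lot, the North site, and the Riverside lot → score 1.
the Riverside lot: beats the East site, the Downtown lot, the North site, and the West site → score 4.
the Riverside lot has the best pairwise record.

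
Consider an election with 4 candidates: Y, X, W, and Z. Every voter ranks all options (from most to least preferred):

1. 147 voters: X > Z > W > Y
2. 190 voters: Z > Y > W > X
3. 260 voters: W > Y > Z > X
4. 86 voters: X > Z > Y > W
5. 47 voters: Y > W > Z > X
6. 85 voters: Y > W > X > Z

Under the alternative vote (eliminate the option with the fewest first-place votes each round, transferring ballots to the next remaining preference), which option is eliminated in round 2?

Round 1: Y 132, X 233, W 260, Z 190. Eliminate Y.
Round 2: X 233, W 392, Z 190. Eliminate Z.

Z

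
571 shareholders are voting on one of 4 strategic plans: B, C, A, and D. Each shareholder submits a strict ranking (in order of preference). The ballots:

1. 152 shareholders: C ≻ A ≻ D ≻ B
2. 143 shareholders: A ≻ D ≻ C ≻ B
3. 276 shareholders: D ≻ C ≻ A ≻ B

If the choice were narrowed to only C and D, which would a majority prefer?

D

Voters preferring C to D: 152; preferring D to C: 419.
D wins the head-to-head.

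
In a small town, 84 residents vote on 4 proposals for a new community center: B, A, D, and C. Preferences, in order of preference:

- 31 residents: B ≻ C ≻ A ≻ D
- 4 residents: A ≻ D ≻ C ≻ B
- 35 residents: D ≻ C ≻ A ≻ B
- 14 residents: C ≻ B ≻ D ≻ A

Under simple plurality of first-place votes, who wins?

First-place votes: B 31, A 4, D 35, C 14.
D has the most first-place votes.

D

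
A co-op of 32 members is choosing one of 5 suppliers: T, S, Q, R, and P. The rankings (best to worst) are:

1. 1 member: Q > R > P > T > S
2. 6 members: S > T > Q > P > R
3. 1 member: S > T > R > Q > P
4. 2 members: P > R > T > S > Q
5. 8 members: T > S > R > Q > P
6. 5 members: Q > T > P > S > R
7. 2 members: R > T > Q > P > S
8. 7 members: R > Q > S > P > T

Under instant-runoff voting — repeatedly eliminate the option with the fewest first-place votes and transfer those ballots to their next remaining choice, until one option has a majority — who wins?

Round 1: T 8, S 7, Q 6, R 9, P 2. Eliminate P.
Round 2: T 8, S 7, Q 6, R 11. Eliminate Q.
Round 3: T 13, S 7, R 12. Eliminate S.
Round 4: T 20, R 12. T has a majority.

T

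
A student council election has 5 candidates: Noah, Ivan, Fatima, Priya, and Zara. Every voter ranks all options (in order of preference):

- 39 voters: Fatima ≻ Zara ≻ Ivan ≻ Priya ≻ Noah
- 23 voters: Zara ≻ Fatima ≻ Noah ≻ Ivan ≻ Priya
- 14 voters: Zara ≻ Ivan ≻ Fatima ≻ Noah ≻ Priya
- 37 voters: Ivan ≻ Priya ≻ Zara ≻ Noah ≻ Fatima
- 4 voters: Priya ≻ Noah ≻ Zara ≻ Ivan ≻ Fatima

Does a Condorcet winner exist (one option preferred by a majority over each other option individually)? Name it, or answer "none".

Zara

Zara vs Noah: 113–4 for Zara.
Zara vs Ivan: 80–37 for Zara.
Zara vs Fatima: 78–39 for Zara.
Zara vs Priya: 76–41 for Zara.
Zara beats every other option head-to-head.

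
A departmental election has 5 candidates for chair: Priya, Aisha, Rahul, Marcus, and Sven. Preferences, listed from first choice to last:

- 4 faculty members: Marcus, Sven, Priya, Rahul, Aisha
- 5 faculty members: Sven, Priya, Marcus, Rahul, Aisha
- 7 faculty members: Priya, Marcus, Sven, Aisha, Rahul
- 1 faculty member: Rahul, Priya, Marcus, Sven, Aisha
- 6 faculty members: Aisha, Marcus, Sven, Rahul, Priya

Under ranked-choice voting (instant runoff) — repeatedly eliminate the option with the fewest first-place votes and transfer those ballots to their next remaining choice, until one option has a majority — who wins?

Round 1: Priya 7, Aisha 6, Rahul 1, Marcus 4, Sven 5. Eliminate Rahul.
Round 2: Priya 8, Aisha 6, Marcus 4, Sven 5. Eliminate Marcus.
Round 3: Priya 8, Aisha 6, Sven 9. Eliminate Aisha.
Round 4: Priya 8, Sven 15. Sven has a majority.

Sven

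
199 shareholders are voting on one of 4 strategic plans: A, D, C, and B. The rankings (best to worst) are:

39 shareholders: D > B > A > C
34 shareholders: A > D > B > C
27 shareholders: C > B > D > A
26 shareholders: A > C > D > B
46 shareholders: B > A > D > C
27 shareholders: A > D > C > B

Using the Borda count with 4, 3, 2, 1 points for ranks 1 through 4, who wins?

A

A: 39·2 + 34·4 + 27·1 + 26·4 + 46·3 + 27·4 = 591
D: 39·4 + 34·3 + 27·2 + 26·2 + 46·2 + 27·3 = 537
C: 39·1 + 34·1 + 27·4 + 26·3 + 46·1 + 27·2 = 359
B: 39·3 + 34·2 + 27·3 + 26·1 + 46·4 + 27·1 = 503
A has the highest Borda score (591).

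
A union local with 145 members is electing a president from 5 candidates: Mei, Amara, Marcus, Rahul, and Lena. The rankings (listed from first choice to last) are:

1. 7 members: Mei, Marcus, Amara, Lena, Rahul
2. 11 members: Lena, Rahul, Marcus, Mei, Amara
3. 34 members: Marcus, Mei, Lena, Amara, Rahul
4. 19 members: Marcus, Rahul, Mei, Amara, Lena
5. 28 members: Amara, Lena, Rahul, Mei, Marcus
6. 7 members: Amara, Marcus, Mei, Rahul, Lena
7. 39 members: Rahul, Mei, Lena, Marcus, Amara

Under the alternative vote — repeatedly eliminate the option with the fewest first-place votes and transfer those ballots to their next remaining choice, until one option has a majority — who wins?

Rahul

Round 1: Mei 7, Amara 35, Marcus 53, Rahul 39, Lena 11. Eliminate Mei.
Round 2: Amara 35, Marcus 60, Rahul 39, Lena 11. Eliminate Lena.
Round 3: Amara 35, Marcus 60, Rahul 50. Eliminate Amara.
Round 4: Marcus 67, Rahul 78. Rahul has a majority.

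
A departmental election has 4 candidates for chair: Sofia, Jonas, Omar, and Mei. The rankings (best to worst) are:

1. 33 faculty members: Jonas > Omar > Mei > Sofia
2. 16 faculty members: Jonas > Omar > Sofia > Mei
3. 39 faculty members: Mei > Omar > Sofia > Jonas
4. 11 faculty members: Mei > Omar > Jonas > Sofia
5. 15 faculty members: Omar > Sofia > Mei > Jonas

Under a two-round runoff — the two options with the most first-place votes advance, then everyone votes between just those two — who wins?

Mei

Round 1 first-place votes: Sofia 0, Jonas 49, Omar 15, Mei 50.
Mei and Jonas advance.
Runoff: Mei is preferred to Jonas by 65 voters; Jonas by 49.
Mei wins the runoff.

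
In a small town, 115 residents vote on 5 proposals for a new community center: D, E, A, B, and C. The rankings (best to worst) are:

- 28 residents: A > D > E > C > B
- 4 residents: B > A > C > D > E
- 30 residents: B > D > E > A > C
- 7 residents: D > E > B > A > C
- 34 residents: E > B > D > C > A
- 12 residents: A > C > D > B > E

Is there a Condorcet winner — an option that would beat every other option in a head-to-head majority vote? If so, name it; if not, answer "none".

none

Checking pairwise contests:
B beats D 68–47.
D beats E 81–34.
D beats A 71–44.
E beats B 69–46.
D beats C 99–16.
Every option loses at least one head-to-head, so there is no Condorcet winner.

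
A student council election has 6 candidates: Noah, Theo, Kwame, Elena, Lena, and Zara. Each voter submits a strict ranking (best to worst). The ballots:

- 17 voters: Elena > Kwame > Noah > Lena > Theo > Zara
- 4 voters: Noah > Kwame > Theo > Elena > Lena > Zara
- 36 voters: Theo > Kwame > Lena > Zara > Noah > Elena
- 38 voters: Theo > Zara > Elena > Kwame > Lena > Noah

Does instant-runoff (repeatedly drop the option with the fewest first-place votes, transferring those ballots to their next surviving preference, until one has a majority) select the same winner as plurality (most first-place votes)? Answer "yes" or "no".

yes

Instant-runoff — R1 Noah 4, Theo 74, Kwame 0, Elena 17, Lena 0, Zara 0 (Theo winner). Winner: Theo.
Plurality — first-place votes: Noah 4, Theo 74, Kwame 0, Elena 17, Lena 0, Zara 0. Winner: Theo.
The two methods agree.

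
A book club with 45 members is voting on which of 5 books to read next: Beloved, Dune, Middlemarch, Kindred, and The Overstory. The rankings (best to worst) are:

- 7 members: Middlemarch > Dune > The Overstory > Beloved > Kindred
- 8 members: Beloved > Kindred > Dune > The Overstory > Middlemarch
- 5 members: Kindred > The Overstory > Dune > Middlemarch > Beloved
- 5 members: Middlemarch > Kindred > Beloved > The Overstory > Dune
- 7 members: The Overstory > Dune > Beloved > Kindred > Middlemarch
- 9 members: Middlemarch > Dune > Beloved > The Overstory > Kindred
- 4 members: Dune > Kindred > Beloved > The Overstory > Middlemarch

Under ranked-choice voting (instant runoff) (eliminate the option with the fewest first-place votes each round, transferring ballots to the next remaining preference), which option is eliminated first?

Dune

Round 1: Beloved 8, Dune 4, Middlemarch 21, Kindred 5, The Overstory 7. Eliminate Dune.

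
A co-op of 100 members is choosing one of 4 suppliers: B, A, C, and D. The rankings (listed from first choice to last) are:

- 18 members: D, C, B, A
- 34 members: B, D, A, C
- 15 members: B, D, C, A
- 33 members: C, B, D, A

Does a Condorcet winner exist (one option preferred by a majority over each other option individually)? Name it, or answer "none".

Checking pairwise contests:
C beats B 51–49.
B beats A 100–0.
D beats C 67–33.
B beats D 82–18.
Every option loses at least one head-to-head, so there is no Condorcet winner.

none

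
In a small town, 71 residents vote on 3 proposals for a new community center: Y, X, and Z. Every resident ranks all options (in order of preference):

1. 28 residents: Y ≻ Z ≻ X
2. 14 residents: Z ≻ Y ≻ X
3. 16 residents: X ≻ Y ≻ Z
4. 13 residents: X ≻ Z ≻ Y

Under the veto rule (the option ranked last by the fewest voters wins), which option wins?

Last-place votes: Y 13, X 42, Z 16.
Y is ranked last by the fewest voters, so Y wins.

Y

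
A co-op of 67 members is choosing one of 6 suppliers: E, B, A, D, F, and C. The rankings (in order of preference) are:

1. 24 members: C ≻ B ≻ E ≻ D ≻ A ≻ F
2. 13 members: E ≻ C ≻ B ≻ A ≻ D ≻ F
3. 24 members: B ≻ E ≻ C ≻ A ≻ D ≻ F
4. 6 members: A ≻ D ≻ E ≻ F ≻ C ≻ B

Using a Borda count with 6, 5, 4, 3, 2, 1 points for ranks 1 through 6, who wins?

E: 24·4 + 13·6 + 24·5 + 6·4 = 318
B: 24·5 + 13·4 + 24·6 + 6·1 = 322
A: 24·2 + 13·3 + 24·3 + 6·6 = 195
D: 24·3 + 13·2 + 24·2 + 6·5 = 176
F: 24·1 + 13·1 + 24·1 + 6·3 = 79
C: 24·6 + 13·5 + 24·4 + 6·2 = 317
B has the highest Borda score (322).

B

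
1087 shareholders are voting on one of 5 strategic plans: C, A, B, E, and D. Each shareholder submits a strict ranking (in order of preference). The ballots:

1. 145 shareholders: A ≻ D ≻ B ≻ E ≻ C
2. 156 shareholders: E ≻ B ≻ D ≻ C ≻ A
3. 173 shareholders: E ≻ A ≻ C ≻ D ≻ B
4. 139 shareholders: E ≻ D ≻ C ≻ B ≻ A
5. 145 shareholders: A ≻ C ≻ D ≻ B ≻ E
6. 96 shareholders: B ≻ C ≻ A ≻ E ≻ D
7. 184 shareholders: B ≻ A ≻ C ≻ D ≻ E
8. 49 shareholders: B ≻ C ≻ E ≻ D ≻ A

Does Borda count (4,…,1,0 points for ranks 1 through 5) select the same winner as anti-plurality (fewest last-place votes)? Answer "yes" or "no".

no

Borda — scores: C 2018, A 2423, B 2358, E 2211, D 1860. Winner: A.
Anti-plurality — last-place votes: C 145, A 344, B 173, E 329, D 96. Winner: D.
The two methods disagree.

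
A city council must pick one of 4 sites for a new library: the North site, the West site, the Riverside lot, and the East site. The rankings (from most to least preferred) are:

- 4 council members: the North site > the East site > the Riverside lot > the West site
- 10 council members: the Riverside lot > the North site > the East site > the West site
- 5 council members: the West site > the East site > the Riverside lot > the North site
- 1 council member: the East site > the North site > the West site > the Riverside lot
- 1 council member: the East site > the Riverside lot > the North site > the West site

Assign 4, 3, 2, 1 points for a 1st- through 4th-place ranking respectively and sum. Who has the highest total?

the Riverside lot

the North site: 4·4 + 10·3 + 5·1 + 1·3 + 1·2 = 56
the West site: 4·1 + 10·1 + 5·4 + 1·2 + 1·1 = 37
the Riverside lot: 4·2 + 10·4 + 5·2 + 1·1 + 1·3 = 62
the East site: 4·3 + 10·2 + 5·3 + 1·4 + 1·4 = 55
the Riverside lot has the highest Borda score (62).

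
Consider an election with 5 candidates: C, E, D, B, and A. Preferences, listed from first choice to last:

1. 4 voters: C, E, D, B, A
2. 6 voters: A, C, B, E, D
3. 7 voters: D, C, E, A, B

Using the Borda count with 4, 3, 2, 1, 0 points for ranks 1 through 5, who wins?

C: 4·4 + 6·3 + 7·3 = 55
E: 4·3 + 6·1 + 7·2 = 32
D: 4·2 + 6·0 + 7·4 = 36
B: 4·1 + 6·2 + 7·0 = 16
A: 4·0 + 6·4 + 7·1 = 31
C has the highest Borda score (55).

C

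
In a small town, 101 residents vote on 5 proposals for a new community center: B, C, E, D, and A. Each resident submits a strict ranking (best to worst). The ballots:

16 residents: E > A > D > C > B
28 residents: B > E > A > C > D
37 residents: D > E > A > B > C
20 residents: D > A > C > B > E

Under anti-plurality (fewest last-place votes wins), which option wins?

A

Last-place votes: B 16, C 37, E 20, D 28, A 0.
A is ranked last by the fewest voters, so A wins.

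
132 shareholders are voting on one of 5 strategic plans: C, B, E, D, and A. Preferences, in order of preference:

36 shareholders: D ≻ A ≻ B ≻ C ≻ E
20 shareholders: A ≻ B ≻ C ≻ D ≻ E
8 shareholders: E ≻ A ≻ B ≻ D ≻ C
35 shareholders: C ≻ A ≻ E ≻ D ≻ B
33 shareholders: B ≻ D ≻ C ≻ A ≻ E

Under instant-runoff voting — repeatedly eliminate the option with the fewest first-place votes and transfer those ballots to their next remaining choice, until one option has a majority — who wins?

Round 1: C 35, B 33, E 8, D 36, A 20. Eliminate E.
Round 2: C 35, B 33, D 36, A 28. Eliminate A.
Round 3: C 35, B 61, D 36. Eliminate C.
Round 4: B 61, D 71. D has a majority.

D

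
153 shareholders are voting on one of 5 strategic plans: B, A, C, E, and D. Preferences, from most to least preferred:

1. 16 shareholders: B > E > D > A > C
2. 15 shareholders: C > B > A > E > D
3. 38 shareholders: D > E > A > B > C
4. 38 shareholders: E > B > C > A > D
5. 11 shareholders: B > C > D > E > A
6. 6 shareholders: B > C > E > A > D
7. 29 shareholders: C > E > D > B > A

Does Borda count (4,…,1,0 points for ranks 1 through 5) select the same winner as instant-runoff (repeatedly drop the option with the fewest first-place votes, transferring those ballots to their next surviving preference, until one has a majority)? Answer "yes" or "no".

Borda — scores: B 358, A 166, C 303, E 439, D 264. Winner: E.
Instant-runoff — R1 B 33, A 0, C 44, E 38, D 38 (A out); R2 B 33, C 44, E 38, D 38 (B out); R3 C 61, E 54, D 38 (D out); R4 C 61, E 92 (E winner). Winner: E.
The two methods agree.

yes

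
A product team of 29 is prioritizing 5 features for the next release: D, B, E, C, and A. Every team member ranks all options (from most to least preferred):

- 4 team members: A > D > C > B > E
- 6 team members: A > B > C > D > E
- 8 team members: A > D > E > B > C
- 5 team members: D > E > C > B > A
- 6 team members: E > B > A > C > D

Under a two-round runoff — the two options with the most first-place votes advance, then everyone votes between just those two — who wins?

A

Round 1 first-place votes: D 5, B 0, E 6, C 0, A 18.
A and E advance.
Runoff: A is preferred to E by 18 voters; E by 11.
A wins the runoff.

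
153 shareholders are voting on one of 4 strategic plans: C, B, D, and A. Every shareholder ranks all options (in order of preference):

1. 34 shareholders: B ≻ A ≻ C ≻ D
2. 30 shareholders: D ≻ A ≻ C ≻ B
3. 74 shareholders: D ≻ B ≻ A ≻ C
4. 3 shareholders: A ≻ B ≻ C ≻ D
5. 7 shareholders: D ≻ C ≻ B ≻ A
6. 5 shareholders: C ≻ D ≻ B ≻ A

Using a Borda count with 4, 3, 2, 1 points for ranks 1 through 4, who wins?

C: 34·2 + 30·2 + 74·1 + 3·2 + 7·3 + 5·4 = 249
B: 34·4 + 30·1 + 74·3 + 3·3 + 7·2 + 5·2 = 421
D: 34·1 + 30·4 + 74·4 + 3·1 + 7·4 + 5·3 = 496
A: 34·3 + 30·3 + 74·2 + 3·4 + 7·1 + 5·1 = 364
D has the highest Borda score (496).

D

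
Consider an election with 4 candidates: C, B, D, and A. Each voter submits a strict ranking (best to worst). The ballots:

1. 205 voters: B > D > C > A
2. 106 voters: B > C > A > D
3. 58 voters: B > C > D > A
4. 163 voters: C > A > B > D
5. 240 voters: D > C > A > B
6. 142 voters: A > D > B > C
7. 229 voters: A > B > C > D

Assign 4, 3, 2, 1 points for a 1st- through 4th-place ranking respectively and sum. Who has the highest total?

B

C: 205·2 + 106·3 + 58·3 + 163·4 + 240·3 + 142·1 + 229·2 = 2874
B: 205·4 + 106·4 + 58·4 + 163·2 + 240·1 + 142·2 + 229·3 = 3013
D: 205·3 + 106·1 + 58·2 + 163·1 + 240·4 + 142·3 + 229·1 = 2615
A: 205·1 + 106·2 + 58·1 + 163·3 + 240·2 + 142·4 + 229·4 = 2928
B has the highest Borda score (3013).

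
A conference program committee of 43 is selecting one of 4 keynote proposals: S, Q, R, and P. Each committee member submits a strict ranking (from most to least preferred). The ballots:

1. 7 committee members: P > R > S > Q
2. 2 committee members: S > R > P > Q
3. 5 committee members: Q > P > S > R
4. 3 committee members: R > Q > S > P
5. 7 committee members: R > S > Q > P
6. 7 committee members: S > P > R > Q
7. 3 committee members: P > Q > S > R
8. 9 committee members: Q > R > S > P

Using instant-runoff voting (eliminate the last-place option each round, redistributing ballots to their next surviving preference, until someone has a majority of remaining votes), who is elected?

Q

Round 1: S 9, Q 14, R 10, P 10. Eliminate S.
Round 2: Q 14, R 12, P 17. Eliminate R.
Round 3: Q 24, P 19. Q has a majority.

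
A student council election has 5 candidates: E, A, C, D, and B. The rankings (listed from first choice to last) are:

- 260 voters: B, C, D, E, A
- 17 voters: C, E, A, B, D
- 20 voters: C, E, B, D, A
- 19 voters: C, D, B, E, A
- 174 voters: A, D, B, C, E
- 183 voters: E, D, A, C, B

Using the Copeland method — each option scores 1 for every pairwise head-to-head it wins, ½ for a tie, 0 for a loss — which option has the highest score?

E: beats A; loses to C, D, and B → score 1.
A: beats C and B; loses to E and D → score 2.
C: beats E; loses to A, D, and B → score 1.
D: beats E, A, C, and B → score 4.
B: beats E and C; loses to A and D → score 2.
D has the best pairwise record.

D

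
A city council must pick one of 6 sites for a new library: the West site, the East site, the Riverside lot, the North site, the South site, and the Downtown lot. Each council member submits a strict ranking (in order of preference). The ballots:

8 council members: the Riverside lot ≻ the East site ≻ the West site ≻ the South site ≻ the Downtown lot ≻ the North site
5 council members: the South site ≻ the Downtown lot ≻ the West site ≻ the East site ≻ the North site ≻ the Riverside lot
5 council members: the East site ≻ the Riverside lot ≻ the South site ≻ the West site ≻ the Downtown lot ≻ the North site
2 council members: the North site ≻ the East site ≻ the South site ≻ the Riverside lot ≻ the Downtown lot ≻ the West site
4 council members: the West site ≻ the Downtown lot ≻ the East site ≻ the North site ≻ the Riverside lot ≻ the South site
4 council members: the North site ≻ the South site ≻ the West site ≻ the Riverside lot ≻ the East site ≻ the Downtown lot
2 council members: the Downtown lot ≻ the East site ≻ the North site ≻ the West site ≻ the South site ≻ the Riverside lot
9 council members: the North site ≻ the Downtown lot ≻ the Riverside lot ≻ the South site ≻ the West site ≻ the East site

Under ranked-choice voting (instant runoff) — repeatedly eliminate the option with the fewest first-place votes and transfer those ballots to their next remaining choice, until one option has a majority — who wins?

the East site

Round 1: the West site 4, the East site 5, the Riverside lot 8, the North site 15, the South site 5, the Downtown lot 2. Eliminate the Downtown lot.
Round 2: the West site 4, the East site 7, the Riverside lot 8, the North site 15, the South site 5. Eliminate the West site.
Round 3: the East site 11, the Riverside lot 8, the North site 15, the South site 5. Eliminate the South site.
Round 4: the East site 16, the Riverside lot 8, the North site 15. Eliminate the Riverside lot.
Round 5: the East site 24, the North site 15. The East site has a majority.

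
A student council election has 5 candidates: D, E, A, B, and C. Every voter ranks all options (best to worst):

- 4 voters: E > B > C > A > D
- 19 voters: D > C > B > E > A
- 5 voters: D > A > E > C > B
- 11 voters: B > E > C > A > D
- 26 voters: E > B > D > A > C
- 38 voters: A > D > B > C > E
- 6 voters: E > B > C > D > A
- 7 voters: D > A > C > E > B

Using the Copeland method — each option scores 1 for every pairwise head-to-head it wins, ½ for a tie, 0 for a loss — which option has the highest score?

D: beats E, A, B, and C → score 4.
E: beats A; loses to D, B, and C → score 1.
A: beats C; loses to D, E, and B → score 1.
B: beats E, A, and C; loses to D → score 3.
C: beats E; loses to D, A, and B → score 1.
D has the best pairwise record.

D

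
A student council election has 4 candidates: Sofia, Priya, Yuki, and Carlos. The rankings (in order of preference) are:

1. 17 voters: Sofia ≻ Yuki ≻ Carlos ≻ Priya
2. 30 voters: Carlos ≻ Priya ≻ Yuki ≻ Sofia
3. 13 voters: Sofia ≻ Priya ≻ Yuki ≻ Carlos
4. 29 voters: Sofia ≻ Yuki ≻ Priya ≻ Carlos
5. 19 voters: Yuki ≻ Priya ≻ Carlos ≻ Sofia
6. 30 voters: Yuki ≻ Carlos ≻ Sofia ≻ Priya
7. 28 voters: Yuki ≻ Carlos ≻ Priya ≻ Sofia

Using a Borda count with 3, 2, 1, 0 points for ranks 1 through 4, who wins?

Sofia: 17·3 + 30·0 + 13·3 + 29·3 + 19·0 + 30·1 + 28·0 = 207
Priya: 17·0 + 30·2 + 13·2 + 29·1 + 19·2 + 30·0 + 28·1 = 181
Yuki: 17·2 + 30·1 + 13·1 + 29·2 + 19·3 + 30·3 + 28·3 = 366
Carlos: 17·1 + 30·3 + 13·0 + 29·0 + 19·1 + 30·2 + 28·2 = 242
Yuki has the highest Borda score (366).

Yuki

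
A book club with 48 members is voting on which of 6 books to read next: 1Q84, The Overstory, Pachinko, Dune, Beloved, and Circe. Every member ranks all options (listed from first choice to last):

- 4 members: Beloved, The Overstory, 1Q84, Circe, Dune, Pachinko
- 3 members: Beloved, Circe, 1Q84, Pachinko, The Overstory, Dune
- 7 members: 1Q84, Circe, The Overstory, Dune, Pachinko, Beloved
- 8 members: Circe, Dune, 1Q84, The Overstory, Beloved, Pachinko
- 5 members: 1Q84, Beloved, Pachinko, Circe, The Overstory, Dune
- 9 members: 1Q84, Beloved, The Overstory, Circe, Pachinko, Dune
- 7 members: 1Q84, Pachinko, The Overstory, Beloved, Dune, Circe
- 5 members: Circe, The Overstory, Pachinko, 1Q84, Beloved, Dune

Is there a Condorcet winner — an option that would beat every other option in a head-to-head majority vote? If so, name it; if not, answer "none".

1Q84 vs The Overstory: 39–9 for 1Q84.
1Q84 vs Pachinko: 43–5 for 1Q84.
1Q84 vs Dune: 40–8 for 1Q84.
1Q84 vs Beloved: 41–7 for 1Q84.
1Q84 vs Circe: 32–16 for 1Q84.
1Q84 beats every other option head-to-head.

1Q84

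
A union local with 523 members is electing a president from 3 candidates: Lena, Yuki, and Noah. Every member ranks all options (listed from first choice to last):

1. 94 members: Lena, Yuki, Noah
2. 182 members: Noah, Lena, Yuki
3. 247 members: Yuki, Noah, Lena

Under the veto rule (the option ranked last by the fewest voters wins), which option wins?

Last-place votes: Lena 247, Yuki 182, Noah 94.
Noah is ranked last by the fewest voters, so Noah wins.

Noah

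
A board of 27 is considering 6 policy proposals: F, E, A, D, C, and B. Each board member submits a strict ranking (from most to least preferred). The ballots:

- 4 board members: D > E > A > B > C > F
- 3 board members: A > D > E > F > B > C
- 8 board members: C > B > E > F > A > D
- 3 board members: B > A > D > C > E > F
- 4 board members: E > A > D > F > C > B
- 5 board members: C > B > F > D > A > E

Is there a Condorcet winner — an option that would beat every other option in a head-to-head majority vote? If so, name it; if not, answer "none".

Checking pairwise contests:
E beats F 22–5.
D beats E 15–12.
E beats A 16–11.
A beats D 18–9.
A beats C 14–13.
C beats B 17–10.
Every option loses at least one head-to-head, so there is no Condorcet winner.

none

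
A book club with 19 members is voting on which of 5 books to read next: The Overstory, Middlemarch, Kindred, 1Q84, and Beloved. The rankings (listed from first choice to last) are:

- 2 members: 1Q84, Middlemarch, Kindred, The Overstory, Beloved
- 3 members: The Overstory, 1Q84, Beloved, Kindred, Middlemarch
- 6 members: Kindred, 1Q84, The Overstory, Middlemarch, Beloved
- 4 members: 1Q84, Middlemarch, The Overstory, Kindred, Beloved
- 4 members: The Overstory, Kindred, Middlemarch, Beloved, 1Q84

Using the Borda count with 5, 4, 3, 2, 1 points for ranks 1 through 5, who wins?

The Overstory: 2·2 + 3·5 + 6·3 + 4·3 + 4·5 = 69
Middlemarch: 2·4 + 3·1 + 6·2 + 4·4 + 4·3 = 51
Kindred: 2·3 + 3·2 + 6·5 + 4·2 + 4·4 = 66
1Q84: 2·5 + 3·4 + 6·4 + 4·5 + 4·1 = 70
Beloved: 2·1 + 3·3 + 6·1 + 4·1 + 4·2 = 29
1Q84 has the highest Borda score (70).

1Q84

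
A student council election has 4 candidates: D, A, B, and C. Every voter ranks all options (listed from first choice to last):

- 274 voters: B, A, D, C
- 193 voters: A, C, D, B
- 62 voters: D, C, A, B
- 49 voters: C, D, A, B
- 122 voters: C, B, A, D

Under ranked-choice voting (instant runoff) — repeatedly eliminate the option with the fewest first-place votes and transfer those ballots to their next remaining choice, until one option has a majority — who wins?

Round 1: D 62, A 193, B 274, C 171. Eliminate D.
Round 2: A 193, B 274, C 233. Eliminate A.
Round 3: B 274, C 426. C has a majority.

C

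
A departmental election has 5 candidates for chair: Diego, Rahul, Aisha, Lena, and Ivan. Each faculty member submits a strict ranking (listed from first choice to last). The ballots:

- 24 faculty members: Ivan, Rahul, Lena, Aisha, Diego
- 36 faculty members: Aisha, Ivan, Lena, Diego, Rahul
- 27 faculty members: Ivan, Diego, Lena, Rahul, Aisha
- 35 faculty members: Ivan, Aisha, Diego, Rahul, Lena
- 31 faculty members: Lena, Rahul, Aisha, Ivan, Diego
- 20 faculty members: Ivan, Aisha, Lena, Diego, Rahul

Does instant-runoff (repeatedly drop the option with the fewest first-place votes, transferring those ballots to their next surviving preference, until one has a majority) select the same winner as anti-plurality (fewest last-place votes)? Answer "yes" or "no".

yes

Instant-runoff — R1 Diego 0, Rahul 0, Aisha 36, Lena 31, Ivan 106 (Ivan winner). Winner: Ivan.
Anti-plurality — last-place votes: Diego 55, Rahul 56, Aisha 27, Lena 35, Ivan 0. Winner: Ivan.
The two methods agree.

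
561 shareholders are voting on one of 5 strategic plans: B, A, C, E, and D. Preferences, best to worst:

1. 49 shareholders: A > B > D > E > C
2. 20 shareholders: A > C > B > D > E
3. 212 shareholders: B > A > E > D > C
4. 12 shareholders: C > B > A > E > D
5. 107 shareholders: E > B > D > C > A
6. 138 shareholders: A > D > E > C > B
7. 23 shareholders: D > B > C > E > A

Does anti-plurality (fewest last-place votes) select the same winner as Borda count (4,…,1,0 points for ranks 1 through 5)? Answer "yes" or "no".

no

Anti-plurality — last-place votes: B 138, A 130, C 261, E 20, D 12. Winner: D.
Borda — scores: B 1461, A 1488, C 399, E 1212, D 1050. Winner: A.
The two methods disagree.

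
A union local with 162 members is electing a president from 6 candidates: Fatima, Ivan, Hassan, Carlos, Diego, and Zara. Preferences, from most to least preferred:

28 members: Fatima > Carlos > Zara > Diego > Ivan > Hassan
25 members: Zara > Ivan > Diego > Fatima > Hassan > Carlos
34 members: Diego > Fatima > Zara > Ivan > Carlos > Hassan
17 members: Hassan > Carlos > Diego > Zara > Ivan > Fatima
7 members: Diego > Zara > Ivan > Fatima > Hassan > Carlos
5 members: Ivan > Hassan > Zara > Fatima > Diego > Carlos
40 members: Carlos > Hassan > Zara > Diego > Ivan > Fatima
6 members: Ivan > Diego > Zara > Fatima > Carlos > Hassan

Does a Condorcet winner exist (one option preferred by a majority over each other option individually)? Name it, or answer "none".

none

Checking pairwise contests:
Ivan beats Fatima 100–62.
Carlos beats Ivan 85–77.
Fatima beats Hassan 100–62.
Fatima beats Carlos 105–57.
Carlos beats Diego 85–77.
Carlos beats Zara 85–77.
Every option loses at least one head-to-head, so there is no Condorcet winner.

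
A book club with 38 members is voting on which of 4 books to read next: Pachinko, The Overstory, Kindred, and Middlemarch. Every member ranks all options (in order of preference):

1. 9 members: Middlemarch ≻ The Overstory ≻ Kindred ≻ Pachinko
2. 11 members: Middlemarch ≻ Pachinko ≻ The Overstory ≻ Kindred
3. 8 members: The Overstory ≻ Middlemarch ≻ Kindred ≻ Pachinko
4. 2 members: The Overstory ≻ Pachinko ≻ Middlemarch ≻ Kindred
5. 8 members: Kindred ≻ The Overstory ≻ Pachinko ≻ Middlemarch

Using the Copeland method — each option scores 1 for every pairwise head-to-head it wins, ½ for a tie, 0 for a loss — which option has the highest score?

Pachinko: loses to The Overstory, Kindred, and Middlemarch → score 0.
The Overstory: beats Pachinko and Kindred; loses to Middlemarch → score 2.
Kindred: beats Pachinko; loses to The Overstory and Middlemarch → score 1.
Middlemarch: beats Pachinko, The Overstory, and Kindred → score 3.
Middlemarch has the best pairwise record.

Middlemarch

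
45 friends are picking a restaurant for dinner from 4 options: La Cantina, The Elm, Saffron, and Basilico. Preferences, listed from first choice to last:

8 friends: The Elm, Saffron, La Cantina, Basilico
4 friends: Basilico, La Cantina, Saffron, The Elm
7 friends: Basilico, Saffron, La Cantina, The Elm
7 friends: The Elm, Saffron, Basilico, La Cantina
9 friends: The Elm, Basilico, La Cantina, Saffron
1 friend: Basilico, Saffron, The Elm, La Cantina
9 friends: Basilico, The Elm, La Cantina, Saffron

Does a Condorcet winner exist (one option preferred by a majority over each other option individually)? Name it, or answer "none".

The Elm vs La Cantina: 34–11 for The Elm.
The Elm vs Saffron: 33–12 for The Elm.
The Elm vs Basilico: 24–21 for The Elm.
The Elm beats every other option head-to-head.

The Elm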